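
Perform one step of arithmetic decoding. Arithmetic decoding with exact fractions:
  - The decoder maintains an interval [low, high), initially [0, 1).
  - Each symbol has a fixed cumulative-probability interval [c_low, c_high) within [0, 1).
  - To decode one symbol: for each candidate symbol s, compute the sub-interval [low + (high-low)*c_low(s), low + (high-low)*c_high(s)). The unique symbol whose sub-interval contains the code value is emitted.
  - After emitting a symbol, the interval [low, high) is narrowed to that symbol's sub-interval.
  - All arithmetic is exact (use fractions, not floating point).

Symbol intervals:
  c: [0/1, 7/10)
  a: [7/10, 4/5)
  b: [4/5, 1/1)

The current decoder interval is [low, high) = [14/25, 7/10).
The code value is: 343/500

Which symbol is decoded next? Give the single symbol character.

Answer: b

Derivation:
Interval width = high − low = 7/10 − 14/25 = 7/50
Scaled code = (code − low) / width = (343/500 − 14/25) / 7/50 = 9/10
  c: [0/1, 7/10) 
  a: [7/10, 4/5) 
  b: [4/5, 1/1) ← scaled code falls here ✓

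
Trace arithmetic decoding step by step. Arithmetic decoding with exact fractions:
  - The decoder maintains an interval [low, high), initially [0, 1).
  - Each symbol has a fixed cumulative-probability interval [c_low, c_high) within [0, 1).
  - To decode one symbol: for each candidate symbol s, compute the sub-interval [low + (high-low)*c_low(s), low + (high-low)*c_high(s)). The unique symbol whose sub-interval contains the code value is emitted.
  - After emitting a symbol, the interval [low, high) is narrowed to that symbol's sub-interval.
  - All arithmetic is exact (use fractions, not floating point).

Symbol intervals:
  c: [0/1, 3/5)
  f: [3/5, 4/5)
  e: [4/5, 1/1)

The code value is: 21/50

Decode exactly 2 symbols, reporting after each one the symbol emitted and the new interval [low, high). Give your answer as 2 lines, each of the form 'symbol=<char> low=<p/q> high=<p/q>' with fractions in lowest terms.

Answer: symbol=c low=0/1 high=3/5
symbol=f low=9/25 high=12/25

Derivation:
Step 1: interval [0/1, 1/1), width = 1/1 - 0/1 = 1/1
  'c': [0/1 + 1/1*0/1, 0/1 + 1/1*3/5) = [0/1, 3/5) <- contains code 21/50
  'f': [0/1 + 1/1*3/5, 0/1 + 1/1*4/5) = [3/5, 4/5)
  'e': [0/1 + 1/1*4/5, 0/1 + 1/1*1/1) = [4/5, 1/1)
  emit 'c', narrow to [0/1, 3/5)
Step 2: interval [0/1, 3/5), width = 3/5 - 0/1 = 3/5
  'c': [0/1 + 3/5*0/1, 0/1 + 3/5*3/5) = [0/1, 9/25)
  'f': [0/1 + 3/5*3/5, 0/1 + 3/5*4/5) = [9/25, 12/25) <- contains code 21/50
  'e': [0/1 + 3/5*4/5, 0/1 + 3/5*1/1) = [12/25, 3/5)
  emit 'f', narrow to [9/25, 12/25)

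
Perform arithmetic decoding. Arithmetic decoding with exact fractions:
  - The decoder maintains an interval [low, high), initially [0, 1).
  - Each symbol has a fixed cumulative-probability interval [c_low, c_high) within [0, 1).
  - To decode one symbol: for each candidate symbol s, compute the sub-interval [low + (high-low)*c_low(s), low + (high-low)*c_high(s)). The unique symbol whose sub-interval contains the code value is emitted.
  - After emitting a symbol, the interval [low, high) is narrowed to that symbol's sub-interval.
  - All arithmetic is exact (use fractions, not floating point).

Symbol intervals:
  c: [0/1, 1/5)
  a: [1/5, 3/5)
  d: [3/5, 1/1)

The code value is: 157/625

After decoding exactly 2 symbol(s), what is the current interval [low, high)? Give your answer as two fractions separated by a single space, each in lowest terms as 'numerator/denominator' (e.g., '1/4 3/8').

Step 1: interval [0/1, 1/1), width = 1/1 - 0/1 = 1/1
  'c': [0/1 + 1/1*0/1, 0/1 + 1/1*1/5) = [0/1, 1/5)
  'a': [0/1 + 1/1*1/5, 0/1 + 1/1*3/5) = [1/5, 3/5) <- contains code 157/625
  'd': [0/1 + 1/1*3/5, 0/1 + 1/1*1/1) = [3/5, 1/1)
  emit 'a', narrow to [1/5, 3/5)
Step 2: interval [1/5, 3/5), width = 3/5 - 1/5 = 2/5
  'c': [1/5 + 2/5*0/1, 1/5 + 2/5*1/5) = [1/5, 7/25) <- contains code 157/625
  'a': [1/5 + 2/5*1/5, 1/5 + 2/5*3/5) = [7/25, 11/25)
  'd': [1/5 + 2/5*3/5, 1/5 + 2/5*1/1) = [11/25, 3/5)
  emit 'c', narrow to [1/5, 7/25)

Answer: 1/5 7/25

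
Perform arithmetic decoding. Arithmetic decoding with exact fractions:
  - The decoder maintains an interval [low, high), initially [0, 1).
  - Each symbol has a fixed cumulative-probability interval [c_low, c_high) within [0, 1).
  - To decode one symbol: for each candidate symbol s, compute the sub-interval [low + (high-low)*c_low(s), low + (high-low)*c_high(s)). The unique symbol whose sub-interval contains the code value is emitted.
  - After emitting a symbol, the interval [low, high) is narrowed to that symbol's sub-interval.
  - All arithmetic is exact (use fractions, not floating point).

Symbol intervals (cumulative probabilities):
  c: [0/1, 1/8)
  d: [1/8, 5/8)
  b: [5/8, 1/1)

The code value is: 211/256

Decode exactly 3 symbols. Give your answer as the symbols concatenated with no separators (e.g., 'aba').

Step 1: interval [0/1, 1/1), width = 1/1 - 0/1 = 1/1
  'c': [0/1 + 1/1*0/1, 0/1 + 1/1*1/8) = [0/1, 1/8)
  'd': [0/1 + 1/1*1/8, 0/1 + 1/1*5/8) = [1/8, 5/8)
  'b': [0/1 + 1/1*5/8, 0/1 + 1/1*1/1) = [5/8, 1/1) <- contains code 211/256
  emit 'b', narrow to [5/8, 1/1)
Step 2: interval [5/8, 1/1), width = 1/1 - 5/8 = 3/8
  'c': [5/8 + 3/8*0/1, 5/8 + 3/8*1/8) = [5/8, 43/64)
  'd': [5/8 + 3/8*1/8, 5/8 + 3/8*5/8) = [43/64, 55/64) <- contains code 211/256
  'b': [5/8 + 3/8*5/8, 5/8 + 3/8*1/1) = [55/64, 1/1)
  emit 'd', narrow to [43/64, 55/64)
Step 3: interval [43/64, 55/64), width = 55/64 - 43/64 = 3/16
  'c': [43/64 + 3/16*0/1, 43/64 + 3/16*1/8) = [43/64, 89/128)
  'd': [43/64 + 3/16*1/8, 43/64 + 3/16*5/8) = [89/128, 101/128)
  'b': [43/64 + 3/16*5/8, 43/64 + 3/16*1/1) = [101/128, 55/64) <- contains code 211/256
  emit 'b', narrow to [101/128, 55/64)

Answer: bdb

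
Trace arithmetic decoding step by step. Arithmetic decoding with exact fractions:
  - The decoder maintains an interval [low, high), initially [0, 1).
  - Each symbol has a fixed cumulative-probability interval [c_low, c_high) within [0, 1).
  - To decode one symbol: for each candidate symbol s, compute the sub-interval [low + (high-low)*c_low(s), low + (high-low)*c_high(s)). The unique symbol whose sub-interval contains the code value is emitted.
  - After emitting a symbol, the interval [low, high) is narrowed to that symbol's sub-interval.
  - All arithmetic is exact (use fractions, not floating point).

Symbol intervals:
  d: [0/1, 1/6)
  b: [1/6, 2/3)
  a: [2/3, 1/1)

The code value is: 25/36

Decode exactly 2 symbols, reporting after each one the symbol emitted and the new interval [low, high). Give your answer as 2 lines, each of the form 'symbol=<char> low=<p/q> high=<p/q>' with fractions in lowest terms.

Answer: symbol=a low=2/3 high=1/1
symbol=d low=2/3 high=13/18

Derivation:
Step 1: interval [0/1, 1/1), width = 1/1 - 0/1 = 1/1
  'd': [0/1 + 1/1*0/1, 0/1 + 1/1*1/6) = [0/1, 1/6)
  'b': [0/1 + 1/1*1/6, 0/1 + 1/1*2/3) = [1/6, 2/3)
  'a': [0/1 + 1/1*2/3, 0/1 + 1/1*1/1) = [2/3, 1/1) <- contains code 25/36
  emit 'a', narrow to [2/3, 1/1)
Step 2: interval [2/3, 1/1), width = 1/1 - 2/3 = 1/3
  'd': [2/3 + 1/3*0/1, 2/3 + 1/3*1/6) = [2/3, 13/18) <- contains code 25/36
  'b': [2/3 + 1/3*1/6, 2/3 + 1/3*2/3) = [13/18, 8/9)
  'a': [2/3 + 1/3*2/3, 2/3 + 1/3*1/1) = [8/9, 1/1)
  emit 'd', narrow to [2/3, 13/18)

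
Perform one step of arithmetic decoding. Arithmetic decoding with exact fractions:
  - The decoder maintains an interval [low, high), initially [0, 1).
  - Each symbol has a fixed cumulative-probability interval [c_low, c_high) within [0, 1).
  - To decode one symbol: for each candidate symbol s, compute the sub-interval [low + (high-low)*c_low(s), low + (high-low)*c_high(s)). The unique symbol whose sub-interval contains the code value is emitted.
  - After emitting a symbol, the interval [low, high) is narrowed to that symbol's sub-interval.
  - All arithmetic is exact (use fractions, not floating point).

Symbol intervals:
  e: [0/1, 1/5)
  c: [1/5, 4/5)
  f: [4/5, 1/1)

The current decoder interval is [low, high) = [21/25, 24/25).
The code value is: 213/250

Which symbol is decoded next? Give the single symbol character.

Answer: e

Derivation:
Interval width = high − low = 24/25 − 21/25 = 3/25
Scaled code = (code − low) / width = (213/250 − 21/25) / 3/25 = 1/10
  e: [0/1, 1/5) ← scaled code falls here ✓
  c: [1/5, 4/5) 
  f: [4/5, 1/1) 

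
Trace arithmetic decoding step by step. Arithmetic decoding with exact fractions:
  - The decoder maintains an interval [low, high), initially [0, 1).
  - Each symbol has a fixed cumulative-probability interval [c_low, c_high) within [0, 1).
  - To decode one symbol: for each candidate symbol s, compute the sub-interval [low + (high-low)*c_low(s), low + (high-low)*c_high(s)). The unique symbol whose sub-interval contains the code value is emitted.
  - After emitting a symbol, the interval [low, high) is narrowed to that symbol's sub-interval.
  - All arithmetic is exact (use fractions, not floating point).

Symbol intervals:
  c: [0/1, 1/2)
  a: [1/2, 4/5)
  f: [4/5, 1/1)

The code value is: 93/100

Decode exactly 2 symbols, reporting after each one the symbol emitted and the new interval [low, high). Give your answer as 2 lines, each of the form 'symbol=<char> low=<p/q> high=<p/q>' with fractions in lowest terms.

Step 1: interval [0/1, 1/1), width = 1/1 - 0/1 = 1/1
  'c': [0/1 + 1/1*0/1, 0/1 + 1/1*1/2) = [0/1, 1/2)
  'a': [0/1 + 1/1*1/2, 0/1 + 1/1*4/5) = [1/2, 4/5)
  'f': [0/1 + 1/1*4/5, 0/1 + 1/1*1/1) = [4/5, 1/1) <- contains code 93/100
  emit 'f', narrow to [4/5, 1/1)
Step 2: interval [4/5, 1/1), width = 1/1 - 4/5 = 1/5
  'c': [4/5 + 1/5*0/1, 4/5 + 1/5*1/2) = [4/5, 9/10)
  'a': [4/5 + 1/5*1/2, 4/5 + 1/5*4/5) = [9/10, 24/25) <- contains code 93/100
  'f': [4/5 + 1/5*4/5, 4/5 + 1/5*1/1) = [24/25, 1/1)
  emit 'a', narrow to [9/10, 24/25)

Answer: symbol=f low=4/5 high=1/1
symbol=a low=9/10 high=24/25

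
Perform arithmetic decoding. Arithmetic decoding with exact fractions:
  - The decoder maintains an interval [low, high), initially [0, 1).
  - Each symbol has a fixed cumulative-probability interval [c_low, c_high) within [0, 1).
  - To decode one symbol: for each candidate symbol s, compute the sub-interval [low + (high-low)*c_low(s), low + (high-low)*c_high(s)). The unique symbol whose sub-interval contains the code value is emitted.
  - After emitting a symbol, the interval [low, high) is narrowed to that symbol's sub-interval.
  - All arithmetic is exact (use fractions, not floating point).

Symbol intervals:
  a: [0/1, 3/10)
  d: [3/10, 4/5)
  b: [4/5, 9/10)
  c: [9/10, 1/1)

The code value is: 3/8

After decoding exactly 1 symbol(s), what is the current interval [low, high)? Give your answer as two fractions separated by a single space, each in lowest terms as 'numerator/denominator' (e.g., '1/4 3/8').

Answer: 3/10 4/5

Derivation:
Step 1: interval [0/1, 1/1), width = 1/1 - 0/1 = 1/1
  'a': [0/1 + 1/1*0/1, 0/1 + 1/1*3/10) = [0/1, 3/10)
  'd': [0/1 + 1/1*3/10, 0/1 + 1/1*4/5) = [3/10, 4/5) <- contains code 3/8
  'b': [0/1 + 1/1*4/5, 0/1 + 1/1*9/10) = [4/5, 9/10)
  'c': [0/1 + 1/1*9/10, 0/1 + 1/1*1/1) = [9/10, 1/1)
  emit 'd', narrow to [3/10, 4/5)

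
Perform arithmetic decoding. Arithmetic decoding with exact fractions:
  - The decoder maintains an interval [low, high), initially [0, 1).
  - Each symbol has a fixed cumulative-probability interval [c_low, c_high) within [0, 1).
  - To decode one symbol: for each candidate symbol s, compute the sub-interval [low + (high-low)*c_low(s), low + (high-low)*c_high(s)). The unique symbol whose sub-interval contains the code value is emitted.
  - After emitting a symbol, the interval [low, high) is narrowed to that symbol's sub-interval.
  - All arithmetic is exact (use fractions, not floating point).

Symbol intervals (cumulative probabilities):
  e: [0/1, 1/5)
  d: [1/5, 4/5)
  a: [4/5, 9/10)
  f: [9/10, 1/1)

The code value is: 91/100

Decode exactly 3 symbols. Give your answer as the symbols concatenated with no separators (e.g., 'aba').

Step 1: interval [0/1, 1/1), width = 1/1 - 0/1 = 1/1
  'e': [0/1 + 1/1*0/1, 0/1 + 1/1*1/5) = [0/1, 1/5)
  'd': [0/1 + 1/1*1/5, 0/1 + 1/1*4/5) = [1/5, 4/5)
  'a': [0/1 + 1/1*4/5, 0/1 + 1/1*9/10) = [4/5, 9/10)
  'f': [0/1 + 1/1*9/10, 0/1 + 1/1*1/1) = [9/10, 1/1) <- contains code 91/100
  emit 'f', narrow to [9/10, 1/1)
Step 2: interval [9/10, 1/1), width = 1/1 - 9/10 = 1/10
  'e': [9/10 + 1/10*0/1, 9/10 + 1/10*1/5) = [9/10, 23/25) <- contains code 91/100
  'd': [9/10 + 1/10*1/5, 9/10 + 1/10*4/5) = [23/25, 49/50)
  'a': [9/10 + 1/10*4/5, 9/10 + 1/10*9/10) = [49/50, 99/100)
  'f': [9/10 + 1/10*9/10, 9/10 + 1/10*1/1) = [99/100, 1/1)
  emit 'e', narrow to [9/10, 23/25)
Step 3: interval [9/10, 23/25), width = 23/25 - 9/10 = 1/50
  'e': [9/10 + 1/50*0/1, 9/10 + 1/50*1/5) = [9/10, 113/125)
  'd': [9/10 + 1/50*1/5, 9/10 + 1/50*4/5) = [113/125, 229/250) <- contains code 91/100
  'a': [9/10 + 1/50*4/5, 9/10 + 1/50*9/10) = [229/250, 459/500)
  'f': [9/10 + 1/50*9/10, 9/10 + 1/50*1/1) = [459/500, 23/25)
  emit 'd', narrow to [113/125, 229/250)

Answer: fed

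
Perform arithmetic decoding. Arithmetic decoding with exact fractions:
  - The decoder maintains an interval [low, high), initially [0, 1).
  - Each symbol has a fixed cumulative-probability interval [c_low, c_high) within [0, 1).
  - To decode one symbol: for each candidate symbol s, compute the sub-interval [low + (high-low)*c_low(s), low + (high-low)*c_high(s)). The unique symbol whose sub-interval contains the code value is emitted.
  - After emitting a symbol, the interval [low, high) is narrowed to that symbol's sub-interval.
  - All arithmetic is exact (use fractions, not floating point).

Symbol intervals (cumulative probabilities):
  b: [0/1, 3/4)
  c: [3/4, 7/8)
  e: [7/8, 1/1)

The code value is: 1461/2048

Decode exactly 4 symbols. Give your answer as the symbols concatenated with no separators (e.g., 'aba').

Step 1: interval [0/1, 1/1), width = 1/1 - 0/1 = 1/1
  'b': [0/1 + 1/1*0/1, 0/1 + 1/1*3/4) = [0/1, 3/4) <- contains code 1461/2048
  'c': [0/1 + 1/1*3/4, 0/1 + 1/1*7/8) = [3/4, 7/8)
  'e': [0/1 + 1/1*7/8, 0/1 + 1/1*1/1) = [7/8, 1/1)
  emit 'b', narrow to [0/1, 3/4)
Step 2: interval [0/1, 3/4), width = 3/4 - 0/1 = 3/4
  'b': [0/1 + 3/4*0/1, 0/1 + 3/4*3/4) = [0/1, 9/16)
  'c': [0/1 + 3/4*3/4, 0/1 + 3/4*7/8) = [9/16, 21/32)
  'e': [0/1 + 3/4*7/8, 0/1 + 3/4*1/1) = [21/32, 3/4) <- contains code 1461/2048
  emit 'e', narrow to [21/32, 3/4)
Step 3: interval [21/32, 3/4), width = 3/4 - 21/32 = 3/32
  'b': [21/32 + 3/32*0/1, 21/32 + 3/32*3/4) = [21/32, 93/128) <- contains code 1461/2048
  'c': [21/32 + 3/32*3/4, 21/32 + 3/32*7/8) = [93/128, 189/256)
  'e': [21/32 + 3/32*7/8, 21/32 + 3/32*1/1) = [189/256, 3/4)
  emit 'b', narrow to [21/32, 93/128)
Step 4: interval [21/32, 93/128), width = 93/128 - 21/32 = 9/128
  'b': [21/32 + 9/128*0/1, 21/32 + 9/128*3/4) = [21/32, 363/512)
  'c': [21/32 + 9/128*3/4, 21/32 + 9/128*7/8) = [363/512, 735/1024) <- contains code 1461/2048
  'e': [21/32 + 9/128*7/8, 21/32 + 9/128*1/1) = [735/1024, 93/128)
  emit 'c', narrow to [363/512, 735/1024)

Answer: bebc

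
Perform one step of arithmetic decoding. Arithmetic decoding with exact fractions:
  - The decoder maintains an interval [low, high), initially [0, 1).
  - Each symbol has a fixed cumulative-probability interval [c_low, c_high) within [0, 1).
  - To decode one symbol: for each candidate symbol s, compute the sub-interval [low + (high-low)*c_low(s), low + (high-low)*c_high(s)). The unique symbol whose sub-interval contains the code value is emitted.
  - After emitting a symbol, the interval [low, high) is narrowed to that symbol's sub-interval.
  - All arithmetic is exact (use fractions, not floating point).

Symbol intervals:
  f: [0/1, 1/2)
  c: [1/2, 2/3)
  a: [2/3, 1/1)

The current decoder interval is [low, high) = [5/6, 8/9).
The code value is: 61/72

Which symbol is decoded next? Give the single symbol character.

Answer: f

Derivation:
Interval width = high − low = 8/9 − 5/6 = 1/18
Scaled code = (code − low) / width = (61/72 − 5/6) / 1/18 = 1/4
  f: [0/1, 1/2) ← scaled code falls here ✓
  c: [1/2, 2/3) 
  a: [2/3, 1/1) 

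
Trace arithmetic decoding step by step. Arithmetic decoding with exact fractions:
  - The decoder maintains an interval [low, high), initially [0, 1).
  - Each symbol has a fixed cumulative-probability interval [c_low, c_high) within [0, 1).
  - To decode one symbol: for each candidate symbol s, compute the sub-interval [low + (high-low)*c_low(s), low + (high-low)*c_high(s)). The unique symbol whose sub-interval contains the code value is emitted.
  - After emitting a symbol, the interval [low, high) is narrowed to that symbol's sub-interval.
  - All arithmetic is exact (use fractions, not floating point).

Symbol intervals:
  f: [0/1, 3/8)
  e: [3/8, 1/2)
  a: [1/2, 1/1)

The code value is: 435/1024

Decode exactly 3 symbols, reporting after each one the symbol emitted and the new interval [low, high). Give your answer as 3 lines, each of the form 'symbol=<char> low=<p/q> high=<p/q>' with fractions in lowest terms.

Step 1: interval [0/1, 1/1), width = 1/1 - 0/1 = 1/1
  'f': [0/1 + 1/1*0/1, 0/1 + 1/1*3/8) = [0/1, 3/8)
  'e': [0/1 + 1/1*3/8, 0/1 + 1/1*1/2) = [3/8, 1/2) <- contains code 435/1024
  'a': [0/1 + 1/1*1/2, 0/1 + 1/1*1/1) = [1/2, 1/1)
  emit 'e', narrow to [3/8, 1/2)
Step 2: interval [3/8, 1/2), width = 1/2 - 3/8 = 1/8
  'f': [3/8 + 1/8*0/1, 3/8 + 1/8*3/8) = [3/8, 27/64)
  'e': [3/8 + 1/8*3/8, 3/8 + 1/8*1/2) = [27/64, 7/16) <- contains code 435/1024
  'a': [3/8 + 1/8*1/2, 3/8 + 1/8*1/1) = [7/16, 1/2)
  emit 'e', narrow to [27/64, 7/16)
Step 3: interval [27/64, 7/16), width = 7/16 - 27/64 = 1/64
  'f': [27/64 + 1/64*0/1, 27/64 + 1/64*3/8) = [27/64, 219/512) <- contains code 435/1024
  'e': [27/64 + 1/64*3/8, 27/64 + 1/64*1/2) = [219/512, 55/128)
  'a': [27/64 + 1/64*1/2, 27/64 + 1/64*1/1) = [55/128, 7/16)
  emit 'f', narrow to [27/64, 219/512)

Answer: symbol=e low=3/8 high=1/2
symbol=e low=27/64 high=7/16
symbol=f low=27/64 high=219/512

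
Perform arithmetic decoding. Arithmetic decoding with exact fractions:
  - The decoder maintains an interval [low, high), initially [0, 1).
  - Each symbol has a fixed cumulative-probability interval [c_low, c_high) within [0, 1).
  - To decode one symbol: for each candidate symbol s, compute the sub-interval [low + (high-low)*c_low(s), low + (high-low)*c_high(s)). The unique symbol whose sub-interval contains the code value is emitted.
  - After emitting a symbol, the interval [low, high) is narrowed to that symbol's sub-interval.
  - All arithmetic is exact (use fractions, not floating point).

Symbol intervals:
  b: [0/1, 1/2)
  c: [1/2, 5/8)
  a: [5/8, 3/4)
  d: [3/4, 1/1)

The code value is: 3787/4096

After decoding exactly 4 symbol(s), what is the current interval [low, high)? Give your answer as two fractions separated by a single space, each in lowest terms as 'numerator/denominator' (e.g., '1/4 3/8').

Answer: 1893/2048 947/1024

Derivation:
Step 1: interval [0/1, 1/1), width = 1/1 - 0/1 = 1/1
  'b': [0/1 + 1/1*0/1, 0/1 + 1/1*1/2) = [0/1, 1/2)
  'c': [0/1 + 1/1*1/2, 0/1 + 1/1*5/8) = [1/2, 5/8)
  'a': [0/1 + 1/1*5/8, 0/1 + 1/1*3/4) = [5/8, 3/4)
  'd': [0/1 + 1/1*3/4, 0/1 + 1/1*1/1) = [3/4, 1/1) <- contains code 3787/4096
  emit 'd', narrow to [3/4, 1/1)
Step 2: interval [3/4, 1/1), width = 1/1 - 3/4 = 1/4
  'b': [3/4 + 1/4*0/1, 3/4 + 1/4*1/2) = [3/4, 7/8)
  'c': [3/4 + 1/4*1/2, 3/4 + 1/4*5/8) = [7/8, 29/32)
  'a': [3/4 + 1/4*5/8, 3/4 + 1/4*3/4) = [29/32, 15/16) <- contains code 3787/4096
  'd': [3/4 + 1/4*3/4, 3/4 + 1/4*1/1) = [15/16, 1/1)
  emit 'a', narrow to [29/32, 15/16)
Step 3: interval [29/32, 15/16), width = 15/16 - 29/32 = 1/32
  'b': [29/32 + 1/32*0/1, 29/32 + 1/32*1/2) = [29/32, 59/64)
  'c': [29/32 + 1/32*1/2, 29/32 + 1/32*5/8) = [59/64, 237/256) <- contains code 3787/4096
  'a': [29/32 + 1/32*5/8, 29/32 + 1/32*3/4) = [237/256, 119/128)
  'd': [29/32 + 1/32*3/4, 29/32 + 1/32*1/1) = [119/128, 15/16)
  emit 'c', narrow to [59/64, 237/256)
Step 4: interval [59/64, 237/256), width = 237/256 - 59/64 = 1/256
  'b': [59/64 + 1/256*0/1, 59/64 + 1/256*1/2) = [59/64, 473/512)
  'c': [59/64 + 1/256*1/2, 59/64 + 1/256*5/8) = [473/512, 1893/2048)
  'a': [59/64 + 1/256*5/8, 59/64 + 1/256*3/4) = [1893/2048, 947/1024) <- contains code 3787/4096
  'd': [59/64 + 1/256*3/4, 59/64 + 1/256*1/1) = [947/1024, 237/256)
  emit 'a', narrow to [1893/2048, 947/1024)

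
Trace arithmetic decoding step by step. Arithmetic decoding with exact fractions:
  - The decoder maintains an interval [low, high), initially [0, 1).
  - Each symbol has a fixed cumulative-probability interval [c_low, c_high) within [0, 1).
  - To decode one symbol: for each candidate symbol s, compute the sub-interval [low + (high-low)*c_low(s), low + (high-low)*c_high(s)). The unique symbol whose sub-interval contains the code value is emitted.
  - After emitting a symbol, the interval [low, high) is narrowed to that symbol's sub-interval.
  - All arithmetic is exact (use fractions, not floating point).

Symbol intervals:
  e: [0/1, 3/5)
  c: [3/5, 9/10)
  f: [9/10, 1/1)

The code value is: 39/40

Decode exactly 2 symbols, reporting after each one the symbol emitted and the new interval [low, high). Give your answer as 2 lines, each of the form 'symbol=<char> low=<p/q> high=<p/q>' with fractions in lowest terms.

Answer: symbol=f low=9/10 high=1/1
symbol=c low=24/25 high=99/100

Derivation:
Step 1: interval [0/1, 1/1), width = 1/1 - 0/1 = 1/1
  'e': [0/1 + 1/1*0/1, 0/1 + 1/1*3/5) = [0/1, 3/5)
  'c': [0/1 + 1/1*3/5, 0/1 + 1/1*9/10) = [3/5, 9/10)
  'f': [0/1 + 1/1*9/10, 0/1 + 1/1*1/1) = [9/10, 1/1) <- contains code 39/40
  emit 'f', narrow to [9/10, 1/1)
Step 2: interval [9/10, 1/1), width = 1/1 - 9/10 = 1/10
  'e': [9/10 + 1/10*0/1, 9/10 + 1/10*3/5) = [9/10, 24/25)
  'c': [9/10 + 1/10*3/5, 9/10 + 1/10*9/10) = [24/25, 99/100) <- contains code 39/40
  'f': [9/10 + 1/10*9/10, 9/10 + 1/10*1/1) = [99/100, 1/1)
  emit 'c', narrow to [24/25, 99/100)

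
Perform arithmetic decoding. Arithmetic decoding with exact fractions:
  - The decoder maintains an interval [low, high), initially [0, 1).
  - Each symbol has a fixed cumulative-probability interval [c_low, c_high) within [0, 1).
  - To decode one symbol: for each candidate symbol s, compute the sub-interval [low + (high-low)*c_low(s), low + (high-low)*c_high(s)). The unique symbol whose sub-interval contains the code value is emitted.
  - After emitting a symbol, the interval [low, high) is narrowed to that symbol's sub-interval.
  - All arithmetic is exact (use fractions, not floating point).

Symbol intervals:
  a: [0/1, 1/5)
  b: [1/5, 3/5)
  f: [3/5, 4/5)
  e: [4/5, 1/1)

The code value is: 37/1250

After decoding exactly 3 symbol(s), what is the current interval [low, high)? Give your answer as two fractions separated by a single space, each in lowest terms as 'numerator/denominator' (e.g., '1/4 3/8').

Answer: 3/125 4/125

Derivation:
Step 1: interval [0/1, 1/1), width = 1/1 - 0/1 = 1/1
  'a': [0/1 + 1/1*0/1, 0/1 + 1/1*1/5) = [0/1, 1/5) <- contains code 37/1250
  'b': [0/1 + 1/1*1/5, 0/1 + 1/1*3/5) = [1/5, 3/5)
  'f': [0/1 + 1/1*3/5, 0/1 + 1/1*4/5) = [3/5, 4/5)
  'e': [0/1 + 1/1*4/5, 0/1 + 1/1*1/1) = [4/5, 1/1)
  emit 'a', narrow to [0/1, 1/5)
Step 2: interval [0/1, 1/5), width = 1/5 - 0/1 = 1/5
  'a': [0/1 + 1/5*0/1, 0/1 + 1/5*1/5) = [0/1, 1/25) <- contains code 37/1250
  'b': [0/1 + 1/5*1/5, 0/1 + 1/5*3/5) = [1/25, 3/25)
  'f': [0/1 + 1/5*3/5, 0/1 + 1/5*4/5) = [3/25, 4/25)
  'e': [0/1 + 1/5*4/5, 0/1 + 1/5*1/1) = [4/25, 1/5)
  emit 'a', narrow to [0/1, 1/25)
Step 3: interval [0/1, 1/25), width = 1/25 - 0/1 = 1/25
  'a': [0/1 + 1/25*0/1, 0/1 + 1/25*1/5) = [0/1, 1/125)
  'b': [0/1 + 1/25*1/5, 0/1 + 1/25*3/5) = [1/125, 3/125)
  'f': [0/1 + 1/25*3/5, 0/1 + 1/25*4/5) = [3/125, 4/125) <- contains code 37/1250
  'e': [0/1 + 1/25*4/5, 0/1 + 1/25*1/1) = [4/125, 1/25)
  emit 'f', narrow to [3/125, 4/125)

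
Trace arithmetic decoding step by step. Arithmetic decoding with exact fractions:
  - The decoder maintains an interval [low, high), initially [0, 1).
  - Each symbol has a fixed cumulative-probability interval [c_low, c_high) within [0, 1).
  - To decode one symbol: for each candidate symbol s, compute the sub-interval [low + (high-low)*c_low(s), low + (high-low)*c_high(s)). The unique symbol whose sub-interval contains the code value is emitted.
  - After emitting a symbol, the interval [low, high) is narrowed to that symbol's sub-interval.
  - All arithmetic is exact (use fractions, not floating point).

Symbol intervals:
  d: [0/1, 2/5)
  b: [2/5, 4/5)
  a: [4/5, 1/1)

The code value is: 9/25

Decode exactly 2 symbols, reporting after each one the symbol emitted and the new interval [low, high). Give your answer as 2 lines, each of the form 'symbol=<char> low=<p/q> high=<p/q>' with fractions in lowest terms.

Answer: symbol=d low=0/1 high=2/5
symbol=a low=8/25 high=2/5

Derivation:
Step 1: interval [0/1, 1/1), width = 1/1 - 0/1 = 1/1
  'd': [0/1 + 1/1*0/1, 0/1 + 1/1*2/5) = [0/1, 2/5) <- contains code 9/25
  'b': [0/1 + 1/1*2/5, 0/1 + 1/1*4/5) = [2/5, 4/5)
  'a': [0/1 + 1/1*4/5, 0/1 + 1/1*1/1) = [4/5, 1/1)
  emit 'd', narrow to [0/1, 2/5)
Step 2: interval [0/1, 2/5), width = 2/5 - 0/1 = 2/5
  'd': [0/1 + 2/5*0/1, 0/1 + 2/5*2/5) = [0/1, 4/25)
  'b': [0/1 + 2/5*2/5, 0/1 + 2/5*4/5) = [4/25, 8/25)
  'a': [0/1 + 2/5*4/5, 0/1 + 2/5*1/1) = [8/25, 2/5) <- contains code 9/25
  emit 'a', narrow to [8/25, 2/5)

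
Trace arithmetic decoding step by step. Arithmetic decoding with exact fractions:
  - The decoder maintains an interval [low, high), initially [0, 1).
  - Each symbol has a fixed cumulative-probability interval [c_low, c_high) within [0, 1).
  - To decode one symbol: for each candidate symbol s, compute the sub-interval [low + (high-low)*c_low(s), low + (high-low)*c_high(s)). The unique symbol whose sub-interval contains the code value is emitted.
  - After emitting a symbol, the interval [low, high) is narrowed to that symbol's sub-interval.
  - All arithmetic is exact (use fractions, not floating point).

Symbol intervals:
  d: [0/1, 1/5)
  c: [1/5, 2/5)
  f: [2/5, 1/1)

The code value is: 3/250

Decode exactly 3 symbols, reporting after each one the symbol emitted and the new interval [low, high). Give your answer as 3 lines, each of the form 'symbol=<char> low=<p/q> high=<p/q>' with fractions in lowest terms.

Answer: symbol=d low=0/1 high=1/5
symbol=d low=0/1 high=1/25
symbol=c low=1/125 high=2/125

Derivation:
Step 1: interval [0/1, 1/1), width = 1/1 - 0/1 = 1/1
  'd': [0/1 + 1/1*0/1, 0/1 + 1/1*1/5) = [0/1, 1/5) <- contains code 3/250
  'c': [0/1 + 1/1*1/5, 0/1 + 1/1*2/5) = [1/5, 2/5)
  'f': [0/1 + 1/1*2/5, 0/1 + 1/1*1/1) = [2/5, 1/1)
  emit 'd', narrow to [0/1, 1/5)
Step 2: interval [0/1, 1/5), width = 1/5 - 0/1 = 1/5
  'd': [0/1 + 1/5*0/1, 0/1 + 1/5*1/5) = [0/1, 1/25) <- contains code 3/250
  'c': [0/1 + 1/5*1/5, 0/1 + 1/5*2/5) = [1/25, 2/25)
  'f': [0/1 + 1/5*2/5, 0/1 + 1/5*1/1) = [2/25, 1/5)
  emit 'd', narrow to [0/1, 1/25)
Step 3: interval [0/1, 1/25), width = 1/25 - 0/1 = 1/25
  'd': [0/1 + 1/25*0/1, 0/1 + 1/25*1/5) = [0/1, 1/125)
  'c': [0/1 + 1/25*1/5, 0/1 + 1/25*2/5) = [1/125, 2/125) <- contains code 3/250
  'f': [0/1 + 1/25*2/5, 0/1 + 1/25*1/1) = [2/125, 1/25)
  emit 'c', narrow to [1/125, 2/125)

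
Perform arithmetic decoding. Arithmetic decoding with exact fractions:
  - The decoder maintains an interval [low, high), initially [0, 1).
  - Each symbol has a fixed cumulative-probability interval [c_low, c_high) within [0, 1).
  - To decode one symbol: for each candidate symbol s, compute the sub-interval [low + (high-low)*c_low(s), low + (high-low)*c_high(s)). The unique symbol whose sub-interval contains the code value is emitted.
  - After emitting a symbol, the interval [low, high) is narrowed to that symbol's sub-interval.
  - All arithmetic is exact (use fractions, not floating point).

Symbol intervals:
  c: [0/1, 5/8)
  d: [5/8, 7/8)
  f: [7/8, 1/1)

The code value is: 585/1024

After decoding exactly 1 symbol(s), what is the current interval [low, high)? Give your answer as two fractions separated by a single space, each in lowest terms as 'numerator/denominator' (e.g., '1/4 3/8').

Answer: 0/1 5/8

Derivation:
Step 1: interval [0/1, 1/1), width = 1/1 - 0/1 = 1/1
  'c': [0/1 + 1/1*0/1, 0/1 + 1/1*5/8) = [0/1, 5/8) <- contains code 585/1024
  'd': [0/1 + 1/1*5/8, 0/1 + 1/1*7/8) = [5/8, 7/8)
  'f': [0/1 + 1/1*7/8, 0/1 + 1/1*1/1) = [7/8, 1/1)
  emit 'c', narrow to [0/1, 5/8)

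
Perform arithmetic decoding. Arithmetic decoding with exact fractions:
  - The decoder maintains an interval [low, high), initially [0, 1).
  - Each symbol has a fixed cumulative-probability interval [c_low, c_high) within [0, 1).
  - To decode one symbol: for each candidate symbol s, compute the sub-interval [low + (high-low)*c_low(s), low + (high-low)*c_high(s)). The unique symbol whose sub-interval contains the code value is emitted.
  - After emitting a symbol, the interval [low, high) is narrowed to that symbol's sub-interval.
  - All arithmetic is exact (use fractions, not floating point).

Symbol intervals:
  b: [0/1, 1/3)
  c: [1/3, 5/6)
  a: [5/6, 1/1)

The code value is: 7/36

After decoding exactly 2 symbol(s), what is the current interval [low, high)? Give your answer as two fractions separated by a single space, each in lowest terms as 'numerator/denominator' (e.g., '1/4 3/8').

Answer: 1/9 5/18

Derivation:
Step 1: interval [0/1, 1/1), width = 1/1 - 0/1 = 1/1
  'b': [0/1 + 1/1*0/1, 0/1 + 1/1*1/3) = [0/1, 1/3) <- contains code 7/36
  'c': [0/1 + 1/1*1/3, 0/1 + 1/1*5/6) = [1/3, 5/6)
  'a': [0/1 + 1/1*5/6, 0/1 + 1/1*1/1) = [5/6, 1/1)
  emit 'b', narrow to [0/1, 1/3)
Step 2: interval [0/1, 1/3), width = 1/3 - 0/1 = 1/3
  'b': [0/1 + 1/3*0/1, 0/1 + 1/3*1/3) = [0/1, 1/9)
  'c': [0/1 + 1/3*1/3, 0/1 + 1/3*5/6) = [1/9, 5/18) <- contains code 7/36
  'a': [0/1 + 1/3*5/6, 0/1 + 1/3*1/1) = [5/18, 1/3)
  emit 'c', narrow to [1/9, 5/18)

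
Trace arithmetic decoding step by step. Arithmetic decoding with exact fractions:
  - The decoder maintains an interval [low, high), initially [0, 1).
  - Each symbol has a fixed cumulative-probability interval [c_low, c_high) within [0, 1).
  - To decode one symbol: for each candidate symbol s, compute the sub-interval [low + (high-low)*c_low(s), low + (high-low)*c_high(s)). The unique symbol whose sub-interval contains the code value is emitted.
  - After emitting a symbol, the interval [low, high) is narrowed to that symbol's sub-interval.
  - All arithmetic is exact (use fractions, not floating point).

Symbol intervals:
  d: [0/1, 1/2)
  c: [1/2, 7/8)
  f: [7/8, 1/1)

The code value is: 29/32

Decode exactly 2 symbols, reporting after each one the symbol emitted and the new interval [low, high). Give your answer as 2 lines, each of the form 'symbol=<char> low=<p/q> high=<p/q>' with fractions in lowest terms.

Step 1: interval [0/1, 1/1), width = 1/1 - 0/1 = 1/1
  'd': [0/1 + 1/1*0/1, 0/1 + 1/1*1/2) = [0/1, 1/2)
  'c': [0/1 + 1/1*1/2, 0/1 + 1/1*7/8) = [1/2, 7/8)
  'f': [0/1 + 1/1*7/8, 0/1 + 1/1*1/1) = [7/8, 1/1) <- contains code 29/32
  emit 'f', narrow to [7/8, 1/1)
Step 2: interval [7/8, 1/1), width = 1/1 - 7/8 = 1/8
  'd': [7/8 + 1/8*0/1, 7/8 + 1/8*1/2) = [7/8, 15/16) <- contains code 29/32
  'c': [7/8 + 1/8*1/2, 7/8 + 1/8*7/8) = [15/16, 63/64)
  'f': [7/8 + 1/8*7/8, 7/8 + 1/8*1/1) = [63/64, 1/1)
  emit 'd', narrow to [7/8, 15/16)

Answer: symbol=f low=7/8 high=1/1
symbol=d low=7/8 high=15/16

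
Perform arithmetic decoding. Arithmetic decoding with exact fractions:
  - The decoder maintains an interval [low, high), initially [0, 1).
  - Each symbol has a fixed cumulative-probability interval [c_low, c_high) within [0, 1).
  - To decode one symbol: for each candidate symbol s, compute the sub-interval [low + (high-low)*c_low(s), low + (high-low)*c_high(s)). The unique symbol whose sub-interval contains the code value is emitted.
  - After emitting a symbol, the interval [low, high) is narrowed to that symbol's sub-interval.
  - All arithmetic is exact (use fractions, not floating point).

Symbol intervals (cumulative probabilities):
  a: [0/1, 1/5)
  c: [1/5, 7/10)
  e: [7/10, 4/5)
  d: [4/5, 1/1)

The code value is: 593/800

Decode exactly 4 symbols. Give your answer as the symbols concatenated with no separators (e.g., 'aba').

Step 1: interval [0/1, 1/1), width = 1/1 - 0/1 = 1/1
  'a': [0/1 + 1/1*0/1, 0/1 + 1/1*1/5) = [0/1, 1/5)
  'c': [0/1 + 1/1*1/5, 0/1 + 1/1*7/10) = [1/5, 7/10)
  'e': [0/1 + 1/1*7/10, 0/1 + 1/1*4/5) = [7/10, 4/5) <- contains code 593/800
  'd': [0/1 + 1/1*4/5, 0/1 + 1/1*1/1) = [4/5, 1/1)
  emit 'e', narrow to [7/10, 4/5)
Step 2: interval [7/10, 4/5), width = 4/5 - 7/10 = 1/10
  'a': [7/10 + 1/10*0/1, 7/10 + 1/10*1/5) = [7/10, 18/25)
  'c': [7/10 + 1/10*1/5, 7/10 + 1/10*7/10) = [18/25, 77/100) <- contains code 593/800
  'e': [7/10 + 1/10*7/10, 7/10 + 1/10*4/5) = [77/100, 39/50)
  'd': [7/10 + 1/10*4/5, 7/10 + 1/10*1/1) = [39/50, 4/5)
  emit 'c', narrow to [18/25, 77/100)
Step 3: interval [18/25, 77/100), width = 77/100 - 18/25 = 1/20
  'a': [18/25 + 1/20*0/1, 18/25 + 1/20*1/5) = [18/25, 73/100)
  'c': [18/25 + 1/20*1/5, 18/25 + 1/20*7/10) = [73/100, 151/200) <- contains code 593/800
  'e': [18/25 + 1/20*7/10, 18/25 + 1/20*4/5) = [151/200, 19/25)
  'd': [18/25 + 1/20*4/5, 18/25 + 1/20*1/1) = [19/25, 77/100)
  emit 'c', narrow to [73/100, 151/200)
Step 4: interval [73/100, 151/200), width = 151/200 - 73/100 = 1/40
  'a': [73/100 + 1/40*0/1, 73/100 + 1/40*1/5) = [73/100, 147/200)
  'c': [73/100 + 1/40*1/5, 73/100 + 1/40*7/10) = [147/200, 299/400) <- contains code 593/800
  'e': [73/100 + 1/40*7/10, 73/100 + 1/40*4/5) = [299/400, 3/4)
  'd': [73/100 + 1/40*4/5, 73/100 + 1/40*1/1) = [3/4, 151/200)
  emit 'c', narrow to [147/200, 299/400)

Answer: eccc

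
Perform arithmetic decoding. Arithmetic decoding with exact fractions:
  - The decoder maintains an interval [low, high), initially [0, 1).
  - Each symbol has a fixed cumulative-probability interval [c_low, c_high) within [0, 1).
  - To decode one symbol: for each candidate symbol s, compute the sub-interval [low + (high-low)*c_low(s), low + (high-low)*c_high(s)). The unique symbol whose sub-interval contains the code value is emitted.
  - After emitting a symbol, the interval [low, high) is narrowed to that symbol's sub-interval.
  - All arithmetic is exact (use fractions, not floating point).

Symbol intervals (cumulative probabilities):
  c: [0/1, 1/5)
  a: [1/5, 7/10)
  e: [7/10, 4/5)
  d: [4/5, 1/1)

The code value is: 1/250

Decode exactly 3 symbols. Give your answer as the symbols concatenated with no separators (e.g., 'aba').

Step 1: interval [0/1, 1/1), width = 1/1 - 0/1 = 1/1
  'c': [0/1 + 1/1*0/1, 0/1 + 1/1*1/5) = [0/1, 1/5) <- contains code 1/250
  'a': [0/1 + 1/1*1/5, 0/1 + 1/1*7/10) = [1/5, 7/10)
  'e': [0/1 + 1/1*7/10, 0/1 + 1/1*4/5) = [7/10, 4/5)
  'd': [0/1 + 1/1*4/5, 0/1 + 1/1*1/1) = [4/5, 1/1)
  emit 'c', narrow to [0/1, 1/5)
Step 2: interval [0/1, 1/5), width = 1/5 - 0/1 = 1/5
  'c': [0/1 + 1/5*0/1, 0/1 + 1/5*1/5) = [0/1, 1/25) <- contains code 1/250
  'a': [0/1 + 1/5*1/5, 0/1 + 1/5*7/10) = [1/25, 7/50)
  'e': [0/1 + 1/5*7/10, 0/1 + 1/5*4/5) = [7/50, 4/25)
  'd': [0/1 + 1/5*4/5, 0/1 + 1/5*1/1) = [4/25, 1/5)
  emit 'c', narrow to [0/1, 1/25)
Step 3: interval [0/1, 1/25), width = 1/25 - 0/1 = 1/25
  'c': [0/1 + 1/25*0/1, 0/1 + 1/25*1/5) = [0/1, 1/125) <- contains code 1/250
  'a': [0/1 + 1/25*1/5, 0/1 + 1/25*7/10) = [1/125, 7/250)
  'e': [0/1 + 1/25*7/10, 0/1 + 1/25*4/5) = [7/250, 4/125)
  'd': [0/1 + 1/25*4/5, 0/1 + 1/25*1/1) = [4/125, 1/25)
  emit 'c', narrow to [0/1, 1/125)

Answer: ccc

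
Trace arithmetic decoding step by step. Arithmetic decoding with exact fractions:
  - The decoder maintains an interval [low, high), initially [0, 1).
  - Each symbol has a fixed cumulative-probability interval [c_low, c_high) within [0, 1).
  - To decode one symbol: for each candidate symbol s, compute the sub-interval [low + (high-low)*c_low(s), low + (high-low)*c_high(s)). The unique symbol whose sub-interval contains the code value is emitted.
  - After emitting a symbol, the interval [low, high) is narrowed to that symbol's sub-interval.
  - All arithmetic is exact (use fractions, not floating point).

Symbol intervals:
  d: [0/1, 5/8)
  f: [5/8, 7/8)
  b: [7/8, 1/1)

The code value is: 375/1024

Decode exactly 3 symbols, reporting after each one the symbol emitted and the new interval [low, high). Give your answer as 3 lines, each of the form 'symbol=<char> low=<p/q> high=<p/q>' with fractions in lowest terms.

Answer: symbol=d low=0/1 high=5/8
symbol=d low=0/1 high=25/64
symbol=b low=175/512 high=25/64

Derivation:
Step 1: interval [0/1, 1/1), width = 1/1 - 0/1 = 1/1
  'd': [0/1 + 1/1*0/1, 0/1 + 1/1*5/8) = [0/1, 5/8) <- contains code 375/1024
  'f': [0/1 + 1/1*5/8, 0/1 + 1/1*7/8) = [5/8, 7/8)
  'b': [0/1 + 1/1*7/8, 0/1 + 1/1*1/1) = [7/8, 1/1)
  emit 'd', narrow to [0/1, 5/8)
Step 2: interval [0/1, 5/8), width = 5/8 - 0/1 = 5/8
  'd': [0/1 + 5/8*0/1, 0/1 + 5/8*5/8) = [0/1, 25/64) <- contains code 375/1024
  'f': [0/1 + 5/8*5/8, 0/1 + 5/8*7/8) = [25/64, 35/64)
  'b': [0/1 + 5/8*7/8, 0/1 + 5/8*1/1) = [35/64, 5/8)
  emit 'd', narrow to [0/1, 25/64)
Step 3: interval [0/1, 25/64), width = 25/64 - 0/1 = 25/64
  'd': [0/1 + 25/64*0/1, 0/1 + 25/64*5/8) = [0/1, 125/512)
  'f': [0/1 + 25/64*5/8, 0/1 + 25/64*7/8) = [125/512, 175/512)
  'b': [0/1 + 25/64*7/8, 0/1 + 25/64*1/1) = [175/512, 25/64) <- contains code 375/1024
  emit 'b', narrow to [175/512, 25/64)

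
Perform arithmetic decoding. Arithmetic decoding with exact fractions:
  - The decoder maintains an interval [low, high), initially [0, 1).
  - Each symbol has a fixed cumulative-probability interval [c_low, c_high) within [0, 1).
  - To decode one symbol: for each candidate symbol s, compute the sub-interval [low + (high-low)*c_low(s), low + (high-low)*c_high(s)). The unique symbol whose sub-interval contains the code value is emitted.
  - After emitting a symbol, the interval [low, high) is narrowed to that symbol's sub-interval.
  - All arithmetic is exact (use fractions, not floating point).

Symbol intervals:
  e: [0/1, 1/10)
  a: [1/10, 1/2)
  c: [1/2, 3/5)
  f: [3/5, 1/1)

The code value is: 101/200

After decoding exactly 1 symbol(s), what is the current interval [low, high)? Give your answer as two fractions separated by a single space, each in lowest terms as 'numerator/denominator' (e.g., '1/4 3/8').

Answer: 1/2 3/5

Derivation:
Step 1: interval [0/1, 1/1), width = 1/1 - 0/1 = 1/1
  'e': [0/1 + 1/1*0/1, 0/1 + 1/1*1/10) = [0/1, 1/10)
  'a': [0/1 + 1/1*1/10, 0/1 + 1/1*1/2) = [1/10, 1/2)
  'c': [0/1 + 1/1*1/2, 0/1 + 1/1*3/5) = [1/2, 3/5) <- contains code 101/200
  'f': [0/1 + 1/1*3/5, 0/1 + 1/1*1/1) = [3/5, 1/1)
  emit 'c', narrow to [1/2, 3/5)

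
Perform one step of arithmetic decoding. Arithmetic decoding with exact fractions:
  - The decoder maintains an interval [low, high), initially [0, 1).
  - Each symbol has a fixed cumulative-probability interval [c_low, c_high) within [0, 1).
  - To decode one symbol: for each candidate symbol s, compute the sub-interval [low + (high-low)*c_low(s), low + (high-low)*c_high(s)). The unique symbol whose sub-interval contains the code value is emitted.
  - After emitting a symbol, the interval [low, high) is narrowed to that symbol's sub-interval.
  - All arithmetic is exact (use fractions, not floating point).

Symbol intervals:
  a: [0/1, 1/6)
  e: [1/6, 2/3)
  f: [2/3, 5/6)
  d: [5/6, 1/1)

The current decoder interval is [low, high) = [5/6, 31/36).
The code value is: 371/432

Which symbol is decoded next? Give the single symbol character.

Interval width = high − low = 31/36 − 5/6 = 1/36
Scaled code = (code − low) / width = (371/432 − 5/6) / 1/36 = 11/12
  a: [0/1, 1/6) 
  e: [1/6, 2/3) 
  f: [2/3, 5/6) 
  d: [5/6, 1/1) ← scaled code falls here ✓

Answer: d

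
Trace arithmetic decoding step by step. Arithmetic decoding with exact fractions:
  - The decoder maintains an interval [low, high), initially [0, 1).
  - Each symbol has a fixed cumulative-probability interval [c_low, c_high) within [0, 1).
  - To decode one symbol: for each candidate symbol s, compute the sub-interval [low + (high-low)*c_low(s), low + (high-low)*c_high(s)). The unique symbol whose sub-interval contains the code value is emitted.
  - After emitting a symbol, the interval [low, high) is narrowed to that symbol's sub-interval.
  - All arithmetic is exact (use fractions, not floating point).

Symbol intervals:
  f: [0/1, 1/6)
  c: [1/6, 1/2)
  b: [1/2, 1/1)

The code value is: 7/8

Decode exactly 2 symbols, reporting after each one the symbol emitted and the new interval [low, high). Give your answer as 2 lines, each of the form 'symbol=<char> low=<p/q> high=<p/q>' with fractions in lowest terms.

Answer: symbol=b low=1/2 high=1/1
symbol=b low=3/4 high=1/1

Derivation:
Step 1: interval [0/1, 1/1), width = 1/1 - 0/1 = 1/1
  'f': [0/1 + 1/1*0/1, 0/1 + 1/1*1/6) = [0/1, 1/6)
  'c': [0/1 + 1/1*1/6, 0/1 + 1/1*1/2) = [1/6, 1/2)
  'b': [0/1 + 1/1*1/2, 0/1 + 1/1*1/1) = [1/2, 1/1) <- contains code 7/8
  emit 'b', narrow to [1/2, 1/1)
Step 2: interval [1/2, 1/1), width = 1/1 - 1/2 = 1/2
  'f': [1/2 + 1/2*0/1, 1/2 + 1/2*1/6) = [1/2, 7/12)
  'c': [1/2 + 1/2*1/6, 1/2 + 1/2*1/2) = [7/12, 3/4)
  'b': [1/2 + 1/2*1/2, 1/2 + 1/2*1/1) = [3/4, 1/1) <- contains code 7/8
  emit 'b', narrow to [3/4, 1/1)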